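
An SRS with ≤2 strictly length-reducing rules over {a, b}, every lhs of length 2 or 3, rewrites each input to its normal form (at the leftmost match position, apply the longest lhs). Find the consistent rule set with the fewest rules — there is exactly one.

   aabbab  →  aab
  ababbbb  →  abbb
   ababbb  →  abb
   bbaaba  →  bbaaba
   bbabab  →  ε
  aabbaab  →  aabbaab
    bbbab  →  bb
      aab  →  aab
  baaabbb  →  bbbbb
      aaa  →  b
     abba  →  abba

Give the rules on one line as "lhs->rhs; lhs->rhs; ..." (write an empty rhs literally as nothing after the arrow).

aaa->b; bab->

  | aabbab => aab
  | ababbbb => abbb
  | ababbb => abb
  | bbaaba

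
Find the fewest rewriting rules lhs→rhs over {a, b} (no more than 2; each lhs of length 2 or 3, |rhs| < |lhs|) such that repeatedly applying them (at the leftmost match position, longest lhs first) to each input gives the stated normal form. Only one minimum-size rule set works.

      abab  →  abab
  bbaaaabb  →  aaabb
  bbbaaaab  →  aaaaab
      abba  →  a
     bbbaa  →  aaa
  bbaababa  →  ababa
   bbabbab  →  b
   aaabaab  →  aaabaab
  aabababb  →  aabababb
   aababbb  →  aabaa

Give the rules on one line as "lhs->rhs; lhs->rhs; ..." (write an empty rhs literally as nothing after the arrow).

bba->; bbb->a

  | abab
  | bbaaaabb => aaabb
  | bbbaaaab => aaaaab
  | abba => a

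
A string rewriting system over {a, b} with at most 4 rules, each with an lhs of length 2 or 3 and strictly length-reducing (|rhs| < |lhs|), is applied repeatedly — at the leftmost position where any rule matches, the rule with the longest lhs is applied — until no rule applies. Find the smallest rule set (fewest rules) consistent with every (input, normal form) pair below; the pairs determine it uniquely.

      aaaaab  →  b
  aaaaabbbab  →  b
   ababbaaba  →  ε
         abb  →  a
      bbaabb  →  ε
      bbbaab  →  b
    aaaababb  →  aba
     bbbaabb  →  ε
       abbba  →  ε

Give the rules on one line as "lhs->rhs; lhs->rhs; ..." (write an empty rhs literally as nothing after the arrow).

  | aaaaab => aab => b
  | aaaaabbbab => aabbbab => bbbab => aab => b
  | ababbaaba => abaaaba => abba => aa => ε
  | abb => a

aa->; aaa->; bb->; bbb->a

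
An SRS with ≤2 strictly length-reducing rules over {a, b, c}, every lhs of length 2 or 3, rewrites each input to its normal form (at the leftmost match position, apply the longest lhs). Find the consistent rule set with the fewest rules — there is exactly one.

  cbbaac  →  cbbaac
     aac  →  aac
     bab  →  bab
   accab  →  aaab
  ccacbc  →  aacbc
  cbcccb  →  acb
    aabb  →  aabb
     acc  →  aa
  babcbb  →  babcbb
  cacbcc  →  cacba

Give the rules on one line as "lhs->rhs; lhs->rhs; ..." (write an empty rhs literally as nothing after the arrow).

  | cbbaac
  | aac
  | bab
  | accab => aaab

bac->cc; cc->a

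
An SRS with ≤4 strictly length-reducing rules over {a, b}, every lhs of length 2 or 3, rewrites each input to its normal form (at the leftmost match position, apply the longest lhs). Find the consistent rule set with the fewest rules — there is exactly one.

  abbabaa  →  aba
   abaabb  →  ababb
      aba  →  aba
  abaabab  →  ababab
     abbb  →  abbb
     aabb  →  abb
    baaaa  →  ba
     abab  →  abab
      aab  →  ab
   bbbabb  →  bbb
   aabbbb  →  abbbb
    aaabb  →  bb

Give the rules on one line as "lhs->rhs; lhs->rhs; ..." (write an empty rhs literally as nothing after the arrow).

  | abbabaa => abaa => aba
  | abaabb => ababb
  | aba
  | abaabab => ababab

aa->a; aaa->; bba->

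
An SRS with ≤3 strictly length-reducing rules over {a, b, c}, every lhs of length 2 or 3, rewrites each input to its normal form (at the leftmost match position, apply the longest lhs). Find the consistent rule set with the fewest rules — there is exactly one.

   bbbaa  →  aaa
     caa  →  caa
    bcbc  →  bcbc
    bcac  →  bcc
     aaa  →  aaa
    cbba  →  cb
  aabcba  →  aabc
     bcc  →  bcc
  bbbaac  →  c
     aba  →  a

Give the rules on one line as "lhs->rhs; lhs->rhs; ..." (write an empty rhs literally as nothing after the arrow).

  | bbbaa => aaa
  | caa
  | bcbc
  | bcac => bcc

ac->c; ba->; bbb->a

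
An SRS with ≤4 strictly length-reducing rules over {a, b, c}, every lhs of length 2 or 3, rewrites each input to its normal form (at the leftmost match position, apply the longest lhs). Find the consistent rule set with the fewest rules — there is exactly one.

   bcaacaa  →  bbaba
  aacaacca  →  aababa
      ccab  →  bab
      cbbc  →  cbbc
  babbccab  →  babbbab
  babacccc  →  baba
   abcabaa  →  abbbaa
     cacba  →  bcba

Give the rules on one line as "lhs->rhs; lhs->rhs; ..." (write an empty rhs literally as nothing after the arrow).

ca->b; cc->; cca->ba

  | bcaacaa => bbacaa => bbaba
  | aacaacca => aabacca => aababa
  | ccab => bab
  | cbbc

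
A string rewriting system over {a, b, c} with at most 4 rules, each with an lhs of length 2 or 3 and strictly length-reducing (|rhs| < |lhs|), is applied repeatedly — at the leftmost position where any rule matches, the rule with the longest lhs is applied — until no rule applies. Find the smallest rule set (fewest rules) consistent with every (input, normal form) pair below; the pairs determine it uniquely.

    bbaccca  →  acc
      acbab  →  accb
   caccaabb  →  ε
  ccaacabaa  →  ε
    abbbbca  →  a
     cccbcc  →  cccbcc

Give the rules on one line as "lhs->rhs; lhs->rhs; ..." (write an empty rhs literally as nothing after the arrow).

  | bbaccca => accca => acc
  | acbab => accb
  | caccaabb => ccaabb => cabb => bb => ε
  | ccaacabaa => cacabaa => cabaa => baa => ca => ε

ba->c; bb->; ca->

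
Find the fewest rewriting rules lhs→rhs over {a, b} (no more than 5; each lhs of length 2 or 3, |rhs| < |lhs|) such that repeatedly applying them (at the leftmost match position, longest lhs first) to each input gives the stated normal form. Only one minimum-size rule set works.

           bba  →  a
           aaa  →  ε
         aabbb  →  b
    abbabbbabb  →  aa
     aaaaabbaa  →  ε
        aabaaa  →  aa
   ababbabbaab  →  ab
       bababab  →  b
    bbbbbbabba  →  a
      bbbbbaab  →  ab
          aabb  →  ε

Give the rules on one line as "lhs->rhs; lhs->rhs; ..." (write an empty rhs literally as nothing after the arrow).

  | bba => bb => a
  | aaa => ε
  | aabbb => aaab => b
  | abbabbbabb => abbbbbabb => aabbbabb => aaababb => babb => abb => aa

aaa->; ba->a; bb->a; bba->bb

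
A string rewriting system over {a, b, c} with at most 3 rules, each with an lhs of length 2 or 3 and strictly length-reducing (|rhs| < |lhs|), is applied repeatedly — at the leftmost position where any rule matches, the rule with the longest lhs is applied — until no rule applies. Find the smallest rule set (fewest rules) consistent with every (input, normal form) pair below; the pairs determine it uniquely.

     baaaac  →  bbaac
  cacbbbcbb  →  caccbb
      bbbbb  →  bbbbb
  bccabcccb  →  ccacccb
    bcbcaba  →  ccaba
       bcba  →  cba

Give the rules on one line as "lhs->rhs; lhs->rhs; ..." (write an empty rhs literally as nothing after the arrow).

aaa->ba; bc->c

  | baaaac => bbaac
  | cacbbbcbb => cacbbcbb => cacbcbb => caccbb
  | bbbbb
  | bccabcccb => ccabcccb => ccacccb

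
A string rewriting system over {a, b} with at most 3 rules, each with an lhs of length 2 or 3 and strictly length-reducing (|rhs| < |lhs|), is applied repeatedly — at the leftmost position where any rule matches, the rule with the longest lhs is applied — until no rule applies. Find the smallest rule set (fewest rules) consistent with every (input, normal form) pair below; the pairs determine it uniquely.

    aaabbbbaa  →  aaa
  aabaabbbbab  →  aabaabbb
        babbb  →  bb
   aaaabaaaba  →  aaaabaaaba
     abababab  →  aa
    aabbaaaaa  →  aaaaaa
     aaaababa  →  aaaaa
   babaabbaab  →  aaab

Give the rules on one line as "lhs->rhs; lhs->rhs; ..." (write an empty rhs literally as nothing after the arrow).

bab->; bba->

  | aaabbbbaa => aaabba => aaa
  | aabaabbbbab => aabaabbb
  | babbb => bb
  | aaaabaaaba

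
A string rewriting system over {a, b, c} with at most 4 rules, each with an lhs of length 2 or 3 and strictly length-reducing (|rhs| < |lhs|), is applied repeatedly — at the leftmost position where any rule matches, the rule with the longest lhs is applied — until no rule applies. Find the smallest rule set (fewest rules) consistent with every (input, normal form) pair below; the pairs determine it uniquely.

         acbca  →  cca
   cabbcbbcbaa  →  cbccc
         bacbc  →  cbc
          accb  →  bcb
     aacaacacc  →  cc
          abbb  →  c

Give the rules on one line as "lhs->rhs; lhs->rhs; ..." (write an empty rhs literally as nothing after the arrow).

ac->b; baa->; bb->c

  | acbca => bbca => cca
  | cabbcbbcbaa => caccbbcbaa => cbcbbcbaa => cbcccbaa => cbccc
  | bacbc => bbbc => cbc
  | accb => bcb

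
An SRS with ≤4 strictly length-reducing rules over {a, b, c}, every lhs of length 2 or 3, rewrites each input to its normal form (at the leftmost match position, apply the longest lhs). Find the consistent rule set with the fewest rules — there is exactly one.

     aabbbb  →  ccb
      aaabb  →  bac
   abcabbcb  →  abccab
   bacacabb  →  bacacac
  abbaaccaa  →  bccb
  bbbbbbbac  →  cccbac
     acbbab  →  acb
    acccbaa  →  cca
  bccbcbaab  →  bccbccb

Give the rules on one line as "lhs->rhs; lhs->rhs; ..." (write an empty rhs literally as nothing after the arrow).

aa->b; acc->ca; bb->c; bba->

  | aabbbb => bbbbb => cbbb => ccb
  | aaabb => babb => bac
  | abcabbcb => abcaccb => abccab
  | bacacabb => bacacac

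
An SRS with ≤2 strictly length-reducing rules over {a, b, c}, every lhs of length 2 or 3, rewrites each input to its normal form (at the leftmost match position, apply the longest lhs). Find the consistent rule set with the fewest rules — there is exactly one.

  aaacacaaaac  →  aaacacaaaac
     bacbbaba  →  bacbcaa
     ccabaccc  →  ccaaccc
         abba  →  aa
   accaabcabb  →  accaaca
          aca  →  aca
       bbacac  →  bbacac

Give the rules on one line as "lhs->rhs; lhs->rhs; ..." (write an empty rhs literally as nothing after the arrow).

ab->a; bab->ca

  | aaacacaaaac
  | bacbbaba => bacbcaa
  | ccabaccc => ccaaccc
  | abba => aba => aa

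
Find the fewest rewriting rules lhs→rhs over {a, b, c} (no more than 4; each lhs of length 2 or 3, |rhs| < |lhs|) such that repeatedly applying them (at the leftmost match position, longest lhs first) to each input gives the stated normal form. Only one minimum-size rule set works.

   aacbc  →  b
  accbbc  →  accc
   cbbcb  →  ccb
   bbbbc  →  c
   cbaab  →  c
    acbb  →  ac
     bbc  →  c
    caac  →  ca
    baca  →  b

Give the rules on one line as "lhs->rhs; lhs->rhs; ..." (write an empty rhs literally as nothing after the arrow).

  | aacbc => bcbc => abc => aa => b
  | accbbc => accc
  | cbbcb => ccb
  | bbbbc => bbc => c

aa->b; ba->b; bb->; bc->a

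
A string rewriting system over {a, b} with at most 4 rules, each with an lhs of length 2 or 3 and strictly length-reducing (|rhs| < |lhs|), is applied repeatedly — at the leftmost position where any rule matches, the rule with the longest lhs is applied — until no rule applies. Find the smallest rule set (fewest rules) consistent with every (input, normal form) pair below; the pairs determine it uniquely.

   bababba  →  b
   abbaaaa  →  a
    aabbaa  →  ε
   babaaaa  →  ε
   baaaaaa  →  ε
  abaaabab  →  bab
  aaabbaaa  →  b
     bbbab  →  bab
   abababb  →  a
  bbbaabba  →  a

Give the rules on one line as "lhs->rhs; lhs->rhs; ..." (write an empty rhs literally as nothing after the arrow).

  | bababba => bbabba => abba => aa => b
  | abbaaaa => aaaaa => baaa => bba => a
  | aabbaa => bbbaa => baa => bb => ε
  | babaaaa => bbaaaa => aaaa => baa => bb => ε

aa->b; aba->ba; bb->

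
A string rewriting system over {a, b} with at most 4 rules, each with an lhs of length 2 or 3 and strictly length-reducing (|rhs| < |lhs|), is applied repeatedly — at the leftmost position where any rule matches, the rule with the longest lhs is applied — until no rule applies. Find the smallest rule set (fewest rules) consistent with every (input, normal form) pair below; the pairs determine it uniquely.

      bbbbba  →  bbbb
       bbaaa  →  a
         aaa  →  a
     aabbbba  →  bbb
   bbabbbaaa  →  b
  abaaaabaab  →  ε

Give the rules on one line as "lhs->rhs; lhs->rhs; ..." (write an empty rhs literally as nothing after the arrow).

aa->; ab->; ba->

  | bbbbba => bbbb
  | bbaaa => baa => a
  | aaa => a
  | aabbbba => bbbba => bbb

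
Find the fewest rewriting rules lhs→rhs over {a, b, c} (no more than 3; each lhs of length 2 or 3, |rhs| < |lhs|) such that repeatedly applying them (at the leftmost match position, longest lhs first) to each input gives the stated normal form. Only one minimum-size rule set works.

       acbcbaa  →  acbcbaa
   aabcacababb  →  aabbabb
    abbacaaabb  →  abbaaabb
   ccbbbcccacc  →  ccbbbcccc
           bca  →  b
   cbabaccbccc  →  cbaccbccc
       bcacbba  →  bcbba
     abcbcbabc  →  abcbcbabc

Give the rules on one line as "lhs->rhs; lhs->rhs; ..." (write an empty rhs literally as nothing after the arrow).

aba->a; ca->

  | acbcbaa
  | aabcacababb => aabcababb => aabbabb
  | abbacaaabb => abbaaabb
  | ccbbbcccacc => ccbbbcccc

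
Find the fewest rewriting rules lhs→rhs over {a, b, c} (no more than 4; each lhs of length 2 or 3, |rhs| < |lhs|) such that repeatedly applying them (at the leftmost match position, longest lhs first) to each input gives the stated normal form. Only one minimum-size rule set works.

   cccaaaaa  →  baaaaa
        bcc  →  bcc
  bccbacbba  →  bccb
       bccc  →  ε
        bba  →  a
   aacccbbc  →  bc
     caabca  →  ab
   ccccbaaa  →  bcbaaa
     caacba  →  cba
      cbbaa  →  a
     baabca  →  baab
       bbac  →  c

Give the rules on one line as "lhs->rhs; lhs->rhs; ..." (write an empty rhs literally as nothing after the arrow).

ac->c; bb->; ca->; ccc->b

  | cccaaaaa => baaaaa
  | bcc
  | bccbacbba => bccbcbba => bccbca => bccb
  | bccc => bb => ε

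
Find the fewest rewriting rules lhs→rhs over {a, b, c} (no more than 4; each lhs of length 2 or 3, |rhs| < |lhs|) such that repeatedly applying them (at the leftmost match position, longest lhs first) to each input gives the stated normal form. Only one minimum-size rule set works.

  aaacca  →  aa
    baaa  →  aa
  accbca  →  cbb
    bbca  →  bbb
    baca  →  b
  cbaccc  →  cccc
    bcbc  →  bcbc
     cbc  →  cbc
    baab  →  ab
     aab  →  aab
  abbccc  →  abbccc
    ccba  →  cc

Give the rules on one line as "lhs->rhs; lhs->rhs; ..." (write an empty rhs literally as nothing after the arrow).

  | aaacca => aaca => aa
  | baaa => aa
  | accbca => cbca => cbb
  | bbca => bbb

ac->; ba->; ca->b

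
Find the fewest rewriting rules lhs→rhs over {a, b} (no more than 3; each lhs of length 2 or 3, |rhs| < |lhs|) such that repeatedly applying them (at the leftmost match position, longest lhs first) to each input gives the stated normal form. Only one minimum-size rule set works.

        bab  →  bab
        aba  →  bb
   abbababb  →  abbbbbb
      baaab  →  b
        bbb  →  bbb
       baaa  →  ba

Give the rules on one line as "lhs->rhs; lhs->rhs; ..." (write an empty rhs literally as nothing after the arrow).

aa->a; aab->; aba->bb

  | bab
  | aba => bb
  | abbababb => abbbbbb
  | baaab => baab => b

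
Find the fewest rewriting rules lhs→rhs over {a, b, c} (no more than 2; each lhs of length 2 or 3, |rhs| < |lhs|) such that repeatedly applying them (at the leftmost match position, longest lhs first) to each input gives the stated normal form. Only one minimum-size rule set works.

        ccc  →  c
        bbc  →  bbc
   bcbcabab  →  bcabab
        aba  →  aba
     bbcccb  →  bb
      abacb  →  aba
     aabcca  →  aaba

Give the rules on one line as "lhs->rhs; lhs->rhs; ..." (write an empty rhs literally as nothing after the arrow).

  | ccc => c
  | bbc
  | bcbcabab => bcabab
  | aba

cb->; cc->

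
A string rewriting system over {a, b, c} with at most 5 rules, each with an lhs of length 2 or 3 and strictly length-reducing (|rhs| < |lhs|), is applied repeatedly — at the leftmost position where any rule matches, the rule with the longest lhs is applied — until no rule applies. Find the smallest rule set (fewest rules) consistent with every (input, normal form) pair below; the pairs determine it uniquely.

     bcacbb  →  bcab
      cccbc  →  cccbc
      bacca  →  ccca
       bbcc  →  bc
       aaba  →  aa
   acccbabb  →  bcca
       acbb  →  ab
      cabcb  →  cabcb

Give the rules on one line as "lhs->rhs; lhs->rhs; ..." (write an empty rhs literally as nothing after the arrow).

  | bcacbb => bcbbb => bcab
  | cccbc
  | bacca => ccca
  | bbcc => acc => bc

ac->b; ba->; bac->cc; bb->a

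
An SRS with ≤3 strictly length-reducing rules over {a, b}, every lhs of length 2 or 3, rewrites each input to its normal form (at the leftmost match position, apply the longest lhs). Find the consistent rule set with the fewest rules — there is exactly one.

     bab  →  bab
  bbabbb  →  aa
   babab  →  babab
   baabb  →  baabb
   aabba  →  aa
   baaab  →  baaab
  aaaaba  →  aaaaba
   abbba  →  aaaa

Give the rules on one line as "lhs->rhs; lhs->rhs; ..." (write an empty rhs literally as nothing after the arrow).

  | bab
  | bbabbb => bbb => aa
  | babab
  | baabb

bba->; bbb->aa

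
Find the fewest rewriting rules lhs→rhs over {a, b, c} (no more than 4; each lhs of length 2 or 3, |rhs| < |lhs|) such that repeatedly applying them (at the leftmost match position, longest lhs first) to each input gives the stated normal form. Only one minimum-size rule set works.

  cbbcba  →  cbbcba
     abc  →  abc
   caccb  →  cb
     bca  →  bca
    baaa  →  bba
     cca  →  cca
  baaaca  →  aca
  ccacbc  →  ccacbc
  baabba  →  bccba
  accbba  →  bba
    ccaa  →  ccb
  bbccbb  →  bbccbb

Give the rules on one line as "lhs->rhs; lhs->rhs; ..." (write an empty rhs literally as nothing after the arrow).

aa->b; aab->cc; acc->; bac->ac

  | cbbcba
  | abc
  | caccb => cb
  | bca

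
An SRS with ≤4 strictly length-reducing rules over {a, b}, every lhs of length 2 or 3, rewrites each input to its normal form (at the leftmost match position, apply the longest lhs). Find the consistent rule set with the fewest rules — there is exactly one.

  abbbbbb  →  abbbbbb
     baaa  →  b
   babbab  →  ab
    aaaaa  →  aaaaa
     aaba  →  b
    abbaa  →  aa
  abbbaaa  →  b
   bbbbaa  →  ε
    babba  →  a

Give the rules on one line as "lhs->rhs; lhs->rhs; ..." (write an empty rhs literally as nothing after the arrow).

aba->ba; ba->b; bab->ab; bba->

  | abbbbbb
  | baaa => baa => ba => b
  | babbab => abbab => ab
  | aaaaa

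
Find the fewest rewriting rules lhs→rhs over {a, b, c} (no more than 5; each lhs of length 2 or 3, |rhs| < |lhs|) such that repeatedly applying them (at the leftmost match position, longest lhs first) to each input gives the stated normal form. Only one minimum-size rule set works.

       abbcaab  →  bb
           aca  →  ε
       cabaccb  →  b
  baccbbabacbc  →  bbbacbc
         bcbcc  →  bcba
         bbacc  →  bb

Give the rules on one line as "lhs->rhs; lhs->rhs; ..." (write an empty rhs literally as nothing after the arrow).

  | abbcaab => bcaab => baab => bb
  | aca => aa => ε
  | cabaccb => abaccb => accb => aab => b
  | baccbbabacbc => baabbabacbc => bbbabacbc => bbbacbc

aa->; ab->; ca->a; cc->a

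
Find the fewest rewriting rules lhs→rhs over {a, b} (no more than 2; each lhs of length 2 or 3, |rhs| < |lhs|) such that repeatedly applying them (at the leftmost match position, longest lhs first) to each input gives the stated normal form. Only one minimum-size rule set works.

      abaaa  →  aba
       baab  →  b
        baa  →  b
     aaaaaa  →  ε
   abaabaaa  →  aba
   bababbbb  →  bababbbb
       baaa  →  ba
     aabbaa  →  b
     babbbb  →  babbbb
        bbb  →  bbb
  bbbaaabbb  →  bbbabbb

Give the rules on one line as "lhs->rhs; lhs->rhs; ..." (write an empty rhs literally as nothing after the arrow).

  | abaaa => aba
  | baab => b
  | baa => b
  | aaaaaa => aaaa => aa => ε

aa->; aab->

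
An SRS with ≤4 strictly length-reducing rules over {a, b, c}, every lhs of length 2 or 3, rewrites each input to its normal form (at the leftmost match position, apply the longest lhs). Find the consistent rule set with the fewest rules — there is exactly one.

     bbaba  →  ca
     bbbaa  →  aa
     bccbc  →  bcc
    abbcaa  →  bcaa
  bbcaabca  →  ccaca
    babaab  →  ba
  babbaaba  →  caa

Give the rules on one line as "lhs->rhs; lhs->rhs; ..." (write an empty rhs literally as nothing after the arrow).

ab->; bb->c; cb->

  | bbaba => caba => ca
  | bbbaa => cbaa => aa
  | bccbc => bcc
  | abbcaa => bcaa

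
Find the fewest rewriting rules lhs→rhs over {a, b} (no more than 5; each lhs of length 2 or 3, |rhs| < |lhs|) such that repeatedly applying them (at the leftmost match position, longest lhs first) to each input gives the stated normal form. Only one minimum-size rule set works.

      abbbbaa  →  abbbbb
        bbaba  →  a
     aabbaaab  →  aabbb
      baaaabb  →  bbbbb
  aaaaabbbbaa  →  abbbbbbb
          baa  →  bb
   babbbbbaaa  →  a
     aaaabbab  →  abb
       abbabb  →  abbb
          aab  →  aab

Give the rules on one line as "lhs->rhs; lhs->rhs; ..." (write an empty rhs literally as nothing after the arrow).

aaa->ab; ba->a; baa->bb; bab->b

  | abbbbaa => abbbbb
  | bbaba => bba => ba => a
  | aabbaaab => aabbbab => aabbb
  | baaaabb => bbaabb => bbbbb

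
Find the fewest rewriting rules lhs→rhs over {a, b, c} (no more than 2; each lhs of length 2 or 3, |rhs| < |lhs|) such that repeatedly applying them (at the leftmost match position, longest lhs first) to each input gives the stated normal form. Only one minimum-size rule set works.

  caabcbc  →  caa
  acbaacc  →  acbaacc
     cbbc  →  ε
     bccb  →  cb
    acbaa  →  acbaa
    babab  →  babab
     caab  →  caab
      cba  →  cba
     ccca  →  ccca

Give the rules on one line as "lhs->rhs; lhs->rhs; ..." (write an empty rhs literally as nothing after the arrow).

  | caabcbc => caabc => caa
  | acbaacc
  | cbbc => bc => ε
  | bccb => cb

bc->; cbb->b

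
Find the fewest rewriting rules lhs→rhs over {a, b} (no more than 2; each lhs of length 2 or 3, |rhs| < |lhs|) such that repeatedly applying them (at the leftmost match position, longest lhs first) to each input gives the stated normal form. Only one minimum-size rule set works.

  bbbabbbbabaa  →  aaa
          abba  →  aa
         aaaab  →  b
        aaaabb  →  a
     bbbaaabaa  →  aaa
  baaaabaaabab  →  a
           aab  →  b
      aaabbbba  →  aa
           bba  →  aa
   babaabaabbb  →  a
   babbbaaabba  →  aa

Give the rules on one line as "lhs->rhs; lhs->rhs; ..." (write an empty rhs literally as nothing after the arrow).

  | bbbabbbbabaa => ababbbbabaa => babbbbabaa => bbbbbabaa => abbbabaa => bbbabaa => ababaa => babaa => bbaa => aaa
  | abba => bba => aa
  | aaaab => aaab => aab => ab => b
  | aaaabb => aaabb => aabb => abb => bb => a

ab->b; bb->a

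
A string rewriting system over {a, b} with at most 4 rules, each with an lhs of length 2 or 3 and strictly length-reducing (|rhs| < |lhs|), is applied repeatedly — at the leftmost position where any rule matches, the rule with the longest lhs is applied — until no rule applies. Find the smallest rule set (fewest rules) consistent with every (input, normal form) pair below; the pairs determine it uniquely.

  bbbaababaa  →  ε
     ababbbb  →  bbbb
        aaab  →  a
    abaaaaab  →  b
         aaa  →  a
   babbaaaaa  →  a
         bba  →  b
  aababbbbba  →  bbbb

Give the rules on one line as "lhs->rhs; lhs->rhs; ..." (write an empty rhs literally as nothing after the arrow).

aa->; ab->a; ba->

  | bbbaababaa => bbababaa => bbabaa => bbaa => ba => ε
  | ababbbb => aabbbb => bbbb
  | aaab => ab => a
  | abaaaaab => aaaaaab => aaaab => aab => b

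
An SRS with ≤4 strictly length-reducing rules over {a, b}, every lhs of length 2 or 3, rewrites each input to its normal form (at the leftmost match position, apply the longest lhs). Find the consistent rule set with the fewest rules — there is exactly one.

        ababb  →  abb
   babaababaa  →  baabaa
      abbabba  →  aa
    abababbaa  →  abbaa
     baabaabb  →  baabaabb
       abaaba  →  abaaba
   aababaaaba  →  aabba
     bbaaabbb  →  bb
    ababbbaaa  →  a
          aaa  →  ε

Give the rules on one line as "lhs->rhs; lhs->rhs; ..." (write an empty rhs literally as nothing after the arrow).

  | ababb => abb
  | babaababaa => baababaa => baabaa
  | abbabba => abbba => aa
  | abababbaa => ababbaa => abbaa

aaa->; bab->b; bbb->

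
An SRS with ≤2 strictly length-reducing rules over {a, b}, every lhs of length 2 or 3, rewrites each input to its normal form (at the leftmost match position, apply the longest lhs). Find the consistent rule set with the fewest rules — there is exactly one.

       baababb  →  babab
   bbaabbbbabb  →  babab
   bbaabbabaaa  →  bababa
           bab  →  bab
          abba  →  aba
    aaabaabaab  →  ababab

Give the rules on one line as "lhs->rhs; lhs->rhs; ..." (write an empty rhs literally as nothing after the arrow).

  | baababb => bababb => babab
  | bbaabbbbabb => baabbbbabb => babbbbabb => babbbabb => babbabb => bababb => babab
  | bbaabbabaaa => baabbabaaa => babbabaaa => bababaaa => bababaa => bababa
  | bab

aa->a; bb->b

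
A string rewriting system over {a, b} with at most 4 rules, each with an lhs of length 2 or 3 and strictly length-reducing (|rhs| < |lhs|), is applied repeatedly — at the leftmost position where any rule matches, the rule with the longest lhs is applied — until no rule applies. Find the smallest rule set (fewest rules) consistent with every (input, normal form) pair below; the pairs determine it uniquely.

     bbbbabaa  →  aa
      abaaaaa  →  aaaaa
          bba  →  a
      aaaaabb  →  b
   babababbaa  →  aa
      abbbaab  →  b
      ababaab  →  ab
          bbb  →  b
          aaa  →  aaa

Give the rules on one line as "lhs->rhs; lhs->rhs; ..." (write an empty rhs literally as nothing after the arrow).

aab->ba; ba->b; baa->a; bb->

  | bbbbabaa => bbabaa => abaa => aa
  | abaaaaa => aaaaa
  | bba => a
  | aaaaabb => aaabab => abaab => aab => ba => b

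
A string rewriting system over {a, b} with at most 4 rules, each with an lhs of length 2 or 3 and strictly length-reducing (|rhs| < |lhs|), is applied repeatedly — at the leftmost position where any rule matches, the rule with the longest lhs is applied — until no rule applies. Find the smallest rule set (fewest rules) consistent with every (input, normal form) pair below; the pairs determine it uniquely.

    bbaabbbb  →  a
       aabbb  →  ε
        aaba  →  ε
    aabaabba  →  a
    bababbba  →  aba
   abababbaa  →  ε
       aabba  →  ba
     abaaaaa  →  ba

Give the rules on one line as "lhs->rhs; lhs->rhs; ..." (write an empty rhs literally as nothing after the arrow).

  | bbaabbbb => abbbb => abb => a
  | aabbb => bbbb => bb => ε
  | aaba => bba => ε
  | aabaabba => bbaabba => abba => a

aa->b; bab->; bb->; bba->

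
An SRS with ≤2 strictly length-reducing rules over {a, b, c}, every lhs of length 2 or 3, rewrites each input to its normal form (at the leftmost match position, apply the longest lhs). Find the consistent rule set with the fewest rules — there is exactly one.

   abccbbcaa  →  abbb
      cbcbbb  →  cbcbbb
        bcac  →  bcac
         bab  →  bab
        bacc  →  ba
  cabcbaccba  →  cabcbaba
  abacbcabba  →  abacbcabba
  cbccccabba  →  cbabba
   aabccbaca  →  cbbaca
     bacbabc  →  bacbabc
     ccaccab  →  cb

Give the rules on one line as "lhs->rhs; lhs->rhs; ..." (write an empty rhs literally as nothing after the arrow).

aa->c; cc->

  | abccbbcaa => abbbcaa => abbbcc => abbb
  | cbcbbb
  | bcac
  | bab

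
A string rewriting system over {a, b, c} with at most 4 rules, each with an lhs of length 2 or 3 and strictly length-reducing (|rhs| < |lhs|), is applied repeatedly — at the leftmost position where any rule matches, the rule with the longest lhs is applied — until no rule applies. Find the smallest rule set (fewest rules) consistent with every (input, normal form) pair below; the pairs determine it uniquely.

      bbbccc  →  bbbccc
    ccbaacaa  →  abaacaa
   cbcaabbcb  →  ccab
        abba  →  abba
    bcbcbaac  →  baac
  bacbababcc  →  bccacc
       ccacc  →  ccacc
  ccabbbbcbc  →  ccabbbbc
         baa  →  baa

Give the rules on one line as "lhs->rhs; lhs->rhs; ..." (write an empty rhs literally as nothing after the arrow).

  | bbbccc
  | ccbaacaa => abaacaa
  | cbcaabbcb => caabbcb => ccabcb => ccab
  | abba

aab->ca; cb->; ccb->ab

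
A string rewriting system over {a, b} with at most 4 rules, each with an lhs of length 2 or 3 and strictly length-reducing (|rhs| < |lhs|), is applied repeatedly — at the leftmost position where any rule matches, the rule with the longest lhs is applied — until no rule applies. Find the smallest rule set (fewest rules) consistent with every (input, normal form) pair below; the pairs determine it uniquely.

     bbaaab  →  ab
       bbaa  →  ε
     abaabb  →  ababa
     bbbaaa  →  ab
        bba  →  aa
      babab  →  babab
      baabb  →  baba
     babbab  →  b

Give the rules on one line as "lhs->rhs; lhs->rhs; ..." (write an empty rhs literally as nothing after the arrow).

  | bbaaab => aaaab => ab
  | bbaa => aaa => ε
  | abaabb => ababa
  | bbbaaa => abaaa => ab

aaa->; abb->ba; bb->a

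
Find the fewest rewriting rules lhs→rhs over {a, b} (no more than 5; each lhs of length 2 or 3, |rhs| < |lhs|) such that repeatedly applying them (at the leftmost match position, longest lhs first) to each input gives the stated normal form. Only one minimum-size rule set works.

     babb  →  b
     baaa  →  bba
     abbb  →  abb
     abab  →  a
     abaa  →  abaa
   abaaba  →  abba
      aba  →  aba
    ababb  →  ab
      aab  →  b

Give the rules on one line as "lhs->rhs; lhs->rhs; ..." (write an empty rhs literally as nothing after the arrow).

aaa->ba; aab->b; bab->; bbb->bb

  | babb => b
  | baaa => bba
  | abbb => abb
  | abab => a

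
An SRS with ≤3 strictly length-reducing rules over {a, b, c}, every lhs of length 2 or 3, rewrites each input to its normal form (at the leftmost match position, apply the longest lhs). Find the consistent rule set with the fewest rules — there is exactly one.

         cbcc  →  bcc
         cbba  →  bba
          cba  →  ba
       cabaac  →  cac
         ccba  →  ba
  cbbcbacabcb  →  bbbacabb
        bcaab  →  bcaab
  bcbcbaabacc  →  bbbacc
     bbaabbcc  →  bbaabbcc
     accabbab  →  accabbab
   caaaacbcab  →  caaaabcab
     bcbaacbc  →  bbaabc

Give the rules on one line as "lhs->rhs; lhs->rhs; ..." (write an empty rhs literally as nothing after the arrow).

aba->; cb->b

  | cbcc => bcc
  | cbba => bba
  | cba => ba
  | cabaac => cac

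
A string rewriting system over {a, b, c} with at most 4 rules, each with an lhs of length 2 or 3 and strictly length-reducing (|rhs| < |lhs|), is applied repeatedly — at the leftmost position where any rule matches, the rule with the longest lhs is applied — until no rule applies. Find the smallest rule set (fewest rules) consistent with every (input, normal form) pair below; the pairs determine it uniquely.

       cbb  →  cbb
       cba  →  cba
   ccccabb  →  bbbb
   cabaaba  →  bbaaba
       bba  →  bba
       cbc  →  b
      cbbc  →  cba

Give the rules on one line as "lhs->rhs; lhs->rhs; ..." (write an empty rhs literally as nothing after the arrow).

  | cbb
  | cba
  | ccccabb => cccbbb => cabbb => bbbb
  | cabaaba => bbaaba

bc->a; ca->b; ccb->ab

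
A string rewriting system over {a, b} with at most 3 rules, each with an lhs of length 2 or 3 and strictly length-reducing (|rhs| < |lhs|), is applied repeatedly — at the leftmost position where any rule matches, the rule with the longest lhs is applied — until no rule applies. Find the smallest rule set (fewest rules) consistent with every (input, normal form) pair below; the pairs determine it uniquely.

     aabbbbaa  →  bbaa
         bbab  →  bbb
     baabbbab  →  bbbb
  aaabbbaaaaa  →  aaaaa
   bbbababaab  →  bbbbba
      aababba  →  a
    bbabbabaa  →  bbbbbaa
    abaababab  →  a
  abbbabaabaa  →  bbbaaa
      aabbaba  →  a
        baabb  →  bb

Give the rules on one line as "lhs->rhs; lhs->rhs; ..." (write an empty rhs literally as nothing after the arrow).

ab->; bab->bb

  | aabbbbaa => abbbaa => bbaa
  | bbab => bbb
  | baabbbab => babbab => bbbab => bbbb
  | aaabbbaaaaa => aabbaaaaa => abaaaaa => aaaaa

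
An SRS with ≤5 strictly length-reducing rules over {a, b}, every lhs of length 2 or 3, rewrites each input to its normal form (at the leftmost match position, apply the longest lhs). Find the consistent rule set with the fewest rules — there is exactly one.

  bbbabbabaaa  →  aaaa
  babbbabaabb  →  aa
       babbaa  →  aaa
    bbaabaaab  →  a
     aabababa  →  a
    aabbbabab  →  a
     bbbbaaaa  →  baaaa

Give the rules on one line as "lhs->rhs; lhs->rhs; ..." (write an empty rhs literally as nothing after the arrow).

  | bbbabbabaaa => ababbabaaa => bbbabaaa => ababaaa => bbaaa => aaaa
  | babbbabaabb => bbbabaabb => ababaabb => bbaabb => aaabb => aab => aa
  | babbaa => bbaa => aaa
  | bbaabaaab => aaabaaab => aabaab => abab => bb => a

ab->a; aba->b; abb->b; bb->a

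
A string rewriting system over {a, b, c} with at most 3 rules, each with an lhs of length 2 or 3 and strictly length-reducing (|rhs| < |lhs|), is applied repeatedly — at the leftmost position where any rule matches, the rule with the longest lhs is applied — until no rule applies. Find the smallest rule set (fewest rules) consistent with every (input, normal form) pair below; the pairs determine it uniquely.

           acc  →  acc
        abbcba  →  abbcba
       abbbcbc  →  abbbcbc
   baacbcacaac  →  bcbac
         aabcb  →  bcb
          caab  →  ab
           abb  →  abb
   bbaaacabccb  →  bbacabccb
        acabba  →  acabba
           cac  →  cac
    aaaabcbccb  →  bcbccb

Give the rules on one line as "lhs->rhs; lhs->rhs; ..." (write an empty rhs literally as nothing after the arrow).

aa->; caa->a

  | acc
  | abbcba
  | abbbcbc
  | baacbcacaac => bcbcacaac => bcbcaac => bcbac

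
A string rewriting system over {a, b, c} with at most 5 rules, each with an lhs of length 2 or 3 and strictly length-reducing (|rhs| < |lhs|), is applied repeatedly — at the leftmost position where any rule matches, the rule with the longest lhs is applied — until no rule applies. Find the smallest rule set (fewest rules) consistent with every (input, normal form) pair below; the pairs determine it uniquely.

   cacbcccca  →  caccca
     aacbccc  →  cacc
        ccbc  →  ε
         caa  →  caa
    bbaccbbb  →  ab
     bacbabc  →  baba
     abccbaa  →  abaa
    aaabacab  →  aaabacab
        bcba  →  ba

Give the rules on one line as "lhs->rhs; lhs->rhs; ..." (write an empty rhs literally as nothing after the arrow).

aac->ca; bb->; bc->; cb->b

  | cacbcccca => cabcccca => caccca
  | aacbccc => cabccc => cacc
  | ccbc => cbc => bc => ε
  | caa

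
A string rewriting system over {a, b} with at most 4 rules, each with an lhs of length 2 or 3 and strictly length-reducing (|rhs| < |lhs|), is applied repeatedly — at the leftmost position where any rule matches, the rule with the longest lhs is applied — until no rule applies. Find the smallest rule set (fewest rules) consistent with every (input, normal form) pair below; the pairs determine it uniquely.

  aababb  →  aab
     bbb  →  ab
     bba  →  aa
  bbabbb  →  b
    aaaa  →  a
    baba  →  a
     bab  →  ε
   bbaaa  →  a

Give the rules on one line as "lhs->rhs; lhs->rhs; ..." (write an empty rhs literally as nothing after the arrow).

aaa->; bab->; bb->a

  | aababb => aab
  | bbb => ab
  | bba => aa
  | bbabbb => aabbb => aaab => b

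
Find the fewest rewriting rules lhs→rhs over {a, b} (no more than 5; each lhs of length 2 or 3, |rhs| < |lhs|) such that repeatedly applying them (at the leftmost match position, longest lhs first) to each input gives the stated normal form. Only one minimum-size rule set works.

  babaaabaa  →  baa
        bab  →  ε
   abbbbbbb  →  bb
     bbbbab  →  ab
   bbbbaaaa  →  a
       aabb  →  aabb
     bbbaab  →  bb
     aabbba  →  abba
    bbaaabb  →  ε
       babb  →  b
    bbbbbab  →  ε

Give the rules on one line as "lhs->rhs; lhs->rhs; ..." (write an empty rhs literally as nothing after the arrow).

  | babaaabaa => aaabaa => baa
  | bab => ε
  | abbbbbbb => ababbbb => bbbbbb => babbb => bb
  | bbbbab => babab => ab

aaa->; aba->bb; bab->; bbb->ba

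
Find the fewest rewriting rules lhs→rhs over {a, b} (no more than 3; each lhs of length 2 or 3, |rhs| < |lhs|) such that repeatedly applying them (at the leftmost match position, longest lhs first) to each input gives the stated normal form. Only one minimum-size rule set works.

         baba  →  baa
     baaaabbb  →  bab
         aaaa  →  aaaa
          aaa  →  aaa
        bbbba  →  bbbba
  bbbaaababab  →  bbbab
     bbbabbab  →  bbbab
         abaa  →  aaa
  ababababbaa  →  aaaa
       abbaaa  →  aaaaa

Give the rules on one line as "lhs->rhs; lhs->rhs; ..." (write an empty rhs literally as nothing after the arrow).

  | baba => baa
  | baaaabbb => baaabbb => baabbb => babbb => baab => bab
  | aaaa
  | aaa

aab->ab; aba->aa; abb->aa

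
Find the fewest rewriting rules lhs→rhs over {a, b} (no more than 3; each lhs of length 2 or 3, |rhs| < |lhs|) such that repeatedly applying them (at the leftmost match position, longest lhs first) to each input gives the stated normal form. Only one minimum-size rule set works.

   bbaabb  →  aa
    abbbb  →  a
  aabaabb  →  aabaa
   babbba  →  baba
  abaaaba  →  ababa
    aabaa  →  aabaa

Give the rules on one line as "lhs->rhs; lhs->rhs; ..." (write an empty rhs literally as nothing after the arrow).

  | bbaabb => aabb => aa
  | abbbb => abb => a
  | aabaabb => aabaa
  | babbba => baba

aaa->a; bb->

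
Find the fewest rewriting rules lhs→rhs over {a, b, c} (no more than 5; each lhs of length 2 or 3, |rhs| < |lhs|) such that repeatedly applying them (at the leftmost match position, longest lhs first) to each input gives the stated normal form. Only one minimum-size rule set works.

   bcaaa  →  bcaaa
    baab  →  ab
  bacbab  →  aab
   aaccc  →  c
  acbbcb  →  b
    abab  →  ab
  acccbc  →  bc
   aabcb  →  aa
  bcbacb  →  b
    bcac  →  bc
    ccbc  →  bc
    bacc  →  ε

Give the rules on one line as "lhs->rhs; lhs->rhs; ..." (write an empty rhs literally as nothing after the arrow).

  | bcaaa
  | baab => ab
  | bacbab => cbab => aab
  | aaccc => acc => c

ac->; ba->; cb->a; cc->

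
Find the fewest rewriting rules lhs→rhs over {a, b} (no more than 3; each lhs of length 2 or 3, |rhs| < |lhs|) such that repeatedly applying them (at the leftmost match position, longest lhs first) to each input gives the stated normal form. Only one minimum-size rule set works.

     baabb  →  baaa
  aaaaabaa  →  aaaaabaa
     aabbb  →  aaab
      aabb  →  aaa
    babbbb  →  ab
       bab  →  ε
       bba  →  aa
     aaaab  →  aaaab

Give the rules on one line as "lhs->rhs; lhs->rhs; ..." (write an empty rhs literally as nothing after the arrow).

bab->; bb->a

  | baabb => baaa
  | aaaaabaa
  | aabbb => aaab
  | aabb => aaa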